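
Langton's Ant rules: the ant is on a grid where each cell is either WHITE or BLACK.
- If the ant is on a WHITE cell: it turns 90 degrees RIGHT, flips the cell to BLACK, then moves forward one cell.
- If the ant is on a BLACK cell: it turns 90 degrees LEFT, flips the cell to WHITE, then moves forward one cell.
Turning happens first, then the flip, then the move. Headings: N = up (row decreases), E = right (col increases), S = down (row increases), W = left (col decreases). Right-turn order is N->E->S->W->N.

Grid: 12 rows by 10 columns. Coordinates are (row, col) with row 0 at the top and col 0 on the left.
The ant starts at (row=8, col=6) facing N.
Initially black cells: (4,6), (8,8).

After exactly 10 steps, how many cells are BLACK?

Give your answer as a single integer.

Step 1: on WHITE (8,6): turn R to E, flip to black, move to (8,7). |black|=3
Step 2: on WHITE (8,7): turn R to S, flip to black, move to (9,7). |black|=4
Step 3: on WHITE (9,7): turn R to W, flip to black, move to (9,6). |black|=5
Step 4: on WHITE (9,6): turn R to N, flip to black, move to (8,6). |black|=6
Step 5: on BLACK (8,6): turn L to W, flip to white, move to (8,5). |black|=5
Step 6: on WHITE (8,5): turn R to N, flip to black, move to (7,5). |black|=6
Step 7: on WHITE (7,5): turn R to E, flip to black, move to (7,6). |black|=7
Step 8: on WHITE (7,6): turn R to S, flip to black, move to (8,6). |black|=8
Step 9: on WHITE (8,6): turn R to W, flip to black, move to (8,5). |black|=9
Step 10: on BLACK (8,5): turn L to S, flip to white, move to (9,5). |black|=8

Answer: 8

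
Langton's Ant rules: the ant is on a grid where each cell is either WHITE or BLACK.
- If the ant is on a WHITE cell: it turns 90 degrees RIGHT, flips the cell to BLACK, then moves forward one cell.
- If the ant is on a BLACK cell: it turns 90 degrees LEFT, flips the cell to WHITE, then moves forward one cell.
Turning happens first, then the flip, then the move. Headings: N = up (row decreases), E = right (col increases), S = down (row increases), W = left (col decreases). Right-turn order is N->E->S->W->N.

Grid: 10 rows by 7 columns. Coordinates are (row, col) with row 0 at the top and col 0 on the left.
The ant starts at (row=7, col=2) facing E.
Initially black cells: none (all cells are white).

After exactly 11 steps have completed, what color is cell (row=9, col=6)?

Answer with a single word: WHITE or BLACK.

Step 1: on WHITE (7,2): turn R to S, flip to black, move to (8,2). |black|=1
Step 2: on WHITE (8,2): turn R to W, flip to black, move to (8,1). |black|=2
Step 3: on WHITE (8,1): turn R to N, flip to black, move to (7,1). |black|=3
Step 4: on WHITE (7,1): turn R to E, flip to black, move to (7,2). |black|=4
Step 5: on BLACK (7,2): turn L to N, flip to white, move to (6,2). |black|=3
Step 6: on WHITE (6,2): turn R to E, flip to black, move to (6,3). |black|=4
Step 7: on WHITE (6,3): turn R to S, flip to black, move to (7,3). |black|=5
Step 8: on WHITE (7,3): turn R to W, flip to black, move to (7,2). |black|=6
Step 9: on WHITE (7,2): turn R to N, flip to black, move to (6,2). |black|=7
Step 10: on BLACK (6,2): turn L to W, flip to white, move to (6,1). |black|=6
Step 11: on WHITE (6,1): turn R to N, flip to black, move to (5,1). |black|=7

Answer: WHITE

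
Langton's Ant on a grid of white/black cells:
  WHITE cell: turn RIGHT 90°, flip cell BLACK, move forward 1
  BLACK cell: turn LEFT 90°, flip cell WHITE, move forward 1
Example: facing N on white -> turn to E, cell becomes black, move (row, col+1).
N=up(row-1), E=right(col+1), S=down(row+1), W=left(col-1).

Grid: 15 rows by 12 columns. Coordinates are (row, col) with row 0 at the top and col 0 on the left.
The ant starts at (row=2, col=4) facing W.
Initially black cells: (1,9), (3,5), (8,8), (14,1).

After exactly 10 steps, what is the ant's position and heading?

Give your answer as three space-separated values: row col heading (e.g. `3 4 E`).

Step 1: on WHITE (2,4): turn R to N, flip to black, move to (1,4). |black|=5
Step 2: on WHITE (1,4): turn R to E, flip to black, move to (1,5). |black|=6
Step 3: on WHITE (1,5): turn R to S, flip to black, move to (2,5). |black|=7
Step 4: on WHITE (2,5): turn R to W, flip to black, move to (2,4). |black|=8
Step 5: on BLACK (2,4): turn L to S, flip to white, move to (3,4). |black|=7
Step 6: on WHITE (3,4): turn R to W, flip to black, move to (3,3). |black|=8
Step 7: on WHITE (3,3): turn R to N, flip to black, move to (2,3). |black|=9
Step 8: on WHITE (2,3): turn R to E, flip to black, move to (2,4). |black|=10
Step 9: on WHITE (2,4): turn R to S, flip to black, move to (3,4). |black|=11
Step 10: on BLACK (3,4): turn L to E, flip to white, move to (3,5). |black|=10

Answer: 3 5 E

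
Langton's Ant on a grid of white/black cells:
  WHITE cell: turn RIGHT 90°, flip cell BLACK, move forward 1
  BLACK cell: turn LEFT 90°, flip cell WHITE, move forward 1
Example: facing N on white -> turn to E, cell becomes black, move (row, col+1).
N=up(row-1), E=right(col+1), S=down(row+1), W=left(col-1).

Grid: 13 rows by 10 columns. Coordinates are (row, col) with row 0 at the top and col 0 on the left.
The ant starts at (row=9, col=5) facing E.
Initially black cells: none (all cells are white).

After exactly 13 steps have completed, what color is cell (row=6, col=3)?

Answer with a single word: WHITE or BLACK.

Step 1: on WHITE (9,5): turn R to S, flip to black, move to (10,5). |black|=1
Step 2: on WHITE (10,5): turn R to W, flip to black, move to (10,4). |black|=2
Step 3: on WHITE (10,4): turn R to N, flip to black, move to (9,4). |black|=3
Step 4: on WHITE (9,4): turn R to E, flip to black, move to (9,5). |black|=4
Step 5: on BLACK (9,5): turn L to N, flip to white, move to (8,5). |black|=3
Step 6: on WHITE (8,5): turn R to E, flip to black, move to (8,6). |black|=4
Step 7: on WHITE (8,6): turn R to S, flip to black, move to (9,6). |black|=5
Step 8: on WHITE (9,6): turn R to W, flip to black, move to (9,5). |black|=6
Step 9: on WHITE (9,5): turn R to N, flip to black, move to (8,5). |black|=7
Step 10: on BLACK (8,5): turn L to W, flip to white, move to (8,4). |black|=6
Step 11: on WHITE (8,4): turn R to N, flip to black, move to (7,4). |black|=7
Step 12: on WHITE (7,4): turn R to E, flip to black, move to (7,5). |black|=8
Step 13: on WHITE (7,5): turn R to S, flip to black, move to (8,5). |black|=9

Answer: WHITE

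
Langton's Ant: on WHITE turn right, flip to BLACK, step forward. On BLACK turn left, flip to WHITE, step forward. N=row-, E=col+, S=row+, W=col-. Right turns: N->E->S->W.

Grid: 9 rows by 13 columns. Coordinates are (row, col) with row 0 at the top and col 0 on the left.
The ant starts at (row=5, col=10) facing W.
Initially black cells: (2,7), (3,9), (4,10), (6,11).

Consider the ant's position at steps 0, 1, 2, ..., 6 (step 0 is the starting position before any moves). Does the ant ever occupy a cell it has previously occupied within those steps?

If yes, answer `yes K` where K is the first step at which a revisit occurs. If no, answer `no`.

Step 1: on WHITE (5,10): turn R to N, flip to black, move to (4,10). |black|=5 — new cell
Step 2: on BLACK (4,10): turn L to W, flip to white, move to (4,9). |black|=4 — new cell
Step 3: on WHITE (4,9): turn R to N, flip to black, move to (3,9). |black|=5 — new cell
Step 4: on BLACK (3,9): turn L to W, flip to white, move to (3,8). |black|=4 — new cell
Step 5: on WHITE (3,8): turn R to N, flip to black, move to (2,8). |black|=5 — new cell
Step 6: on WHITE (2,8): turn R to E, flip to black, move to (2,9). |black|=6 — new cell
No revisit within 6 steps.

Answer: no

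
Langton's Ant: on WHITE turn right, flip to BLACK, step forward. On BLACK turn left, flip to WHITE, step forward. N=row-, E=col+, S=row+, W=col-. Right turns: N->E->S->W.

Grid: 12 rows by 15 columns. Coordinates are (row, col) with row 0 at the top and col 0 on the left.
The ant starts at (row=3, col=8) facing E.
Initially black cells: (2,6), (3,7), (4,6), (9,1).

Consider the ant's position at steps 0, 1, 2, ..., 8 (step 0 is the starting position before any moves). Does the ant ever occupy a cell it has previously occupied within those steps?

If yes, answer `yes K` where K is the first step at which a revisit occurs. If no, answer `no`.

Step 1: on WHITE (3,8): turn R to S, flip to black, move to (4,8). |black|=5 — new cell
Step 2: on WHITE (4,8): turn R to W, flip to black, move to (4,7). |black|=6 — new cell
Step 3: on WHITE (4,7): turn R to N, flip to black, move to (3,7). |black|=7 — new cell
Step 4: on BLACK (3,7): turn L to W, flip to white, move to (3,6). |black|=6 — new cell
Step 5: on WHITE (3,6): turn R to N, flip to black, move to (2,6). |black|=7 — new cell
Step 6: on BLACK (2,6): turn L to W, flip to white, move to (2,5). |black|=6 — new cell
Step 7: on WHITE (2,5): turn R to N, flip to black, move to (1,5). |black|=7 — new cell
Step 8: on WHITE (1,5): turn R to E, flip to black, move to (1,6). |black|=8 — new cell
No revisit within 8 steps.

Answer: no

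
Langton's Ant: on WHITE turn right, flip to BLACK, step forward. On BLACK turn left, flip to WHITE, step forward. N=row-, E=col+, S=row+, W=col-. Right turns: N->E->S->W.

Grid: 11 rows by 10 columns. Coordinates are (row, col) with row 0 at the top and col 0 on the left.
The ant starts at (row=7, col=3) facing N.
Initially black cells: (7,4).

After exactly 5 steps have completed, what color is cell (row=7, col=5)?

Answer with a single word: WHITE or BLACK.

Step 1: on WHITE (7,3): turn R to E, flip to black, move to (7,4). |black|=2
Step 2: on BLACK (7,4): turn L to N, flip to white, move to (6,4). |black|=1
Step 3: on WHITE (6,4): turn R to E, flip to black, move to (6,5). |black|=2
Step 4: on WHITE (6,5): turn R to S, flip to black, move to (7,5). |black|=3
Step 5: on WHITE (7,5): turn R to W, flip to black, move to (7,4). |black|=4

Answer: BLACK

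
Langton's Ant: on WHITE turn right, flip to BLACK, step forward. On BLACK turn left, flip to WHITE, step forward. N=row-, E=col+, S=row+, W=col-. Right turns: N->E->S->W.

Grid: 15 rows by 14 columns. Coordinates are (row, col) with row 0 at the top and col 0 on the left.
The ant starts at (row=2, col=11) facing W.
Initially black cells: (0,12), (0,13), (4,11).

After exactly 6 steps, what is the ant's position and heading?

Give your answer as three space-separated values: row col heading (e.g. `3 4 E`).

Answer: 3 10 W

Derivation:
Step 1: on WHITE (2,11): turn R to N, flip to black, move to (1,11). |black|=4
Step 2: on WHITE (1,11): turn R to E, flip to black, move to (1,12). |black|=5
Step 3: on WHITE (1,12): turn R to S, flip to black, move to (2,12). |black|=6
Step 4: on WHITE (2,12): turn R to W, flip to black, move to (2,11). |black|=7
Step 5: on BLACK (2,11): turn L to S, flip to white, move to (3,11). |black|=6
Step 6: on WHITE (3,11): turn R to W, flip to black, move to (3,10). |black|=7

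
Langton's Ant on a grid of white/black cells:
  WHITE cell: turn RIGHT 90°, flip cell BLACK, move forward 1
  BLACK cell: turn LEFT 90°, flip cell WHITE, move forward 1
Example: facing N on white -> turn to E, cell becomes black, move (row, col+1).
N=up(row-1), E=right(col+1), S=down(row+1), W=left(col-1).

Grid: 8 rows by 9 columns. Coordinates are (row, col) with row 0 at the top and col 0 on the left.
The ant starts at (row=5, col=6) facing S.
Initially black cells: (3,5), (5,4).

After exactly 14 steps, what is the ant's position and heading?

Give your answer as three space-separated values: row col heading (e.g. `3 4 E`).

Answer: 4 7 N

Derivation:
Step 1: on WHITE (5,6): turn R to W, flip to black, move to (5,5). |black|=3
Step 2: on WHITE (5,5): turn R to N, flip to black, move to (4,5). |black|=4
Step 3: on WHITE (4,5): turn R to E, flip to black, move to (4,6). |black|=5
Step 4: on WHITE (4,6): turn R to S, flip to black, move to (5,6). |black|=6
Step 5: on BLACK (5,6): turn L to E, flip to white, move to (5,7). |black|=5
Step 6: on WHITE (5,7): turn R to S, flip to black, move to (6,7). |black|=6
Step 7: on WHITE (6,7): turn R to W, flip to black, move to (6,6). |black|=7
Step 8: on WHITE (6,6): turn R to N, flip to black, move to (5,6). |black|=8
Step 9: on WHITE (5,6): turn R to E, flip to black, move to (5,7). |black|=9
Step 10: on BLACK (5,7): turn L to N, flip to white, move to (4,7). |black|=8
Step 11: on WHITE (4,7): turn R to E, flip to black, move to (4,8). |black|=9
Step 12: on WHITE (4,8): turn R to S, flip to black, move to (5,8). |black|=10
Step 13: on WHITE (5,8): turn R to W, flip to black, move to (5,7). |black|=11
Step 14: on WHITE (5,7): turn R to N, flip to black, move to (4,7). |black|=12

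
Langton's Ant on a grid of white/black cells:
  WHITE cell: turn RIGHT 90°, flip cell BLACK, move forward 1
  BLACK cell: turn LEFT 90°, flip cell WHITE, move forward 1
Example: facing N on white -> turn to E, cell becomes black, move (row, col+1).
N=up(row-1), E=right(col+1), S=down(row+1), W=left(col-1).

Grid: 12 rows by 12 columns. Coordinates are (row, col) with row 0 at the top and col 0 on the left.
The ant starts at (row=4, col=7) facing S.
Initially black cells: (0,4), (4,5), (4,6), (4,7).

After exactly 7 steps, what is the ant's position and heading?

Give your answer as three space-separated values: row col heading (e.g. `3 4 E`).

Step 1: on BLACK (4,7): turn L to E, flip to white, move to (4,8). |black|=3
Step 2: on WHITE (4,8): turn R to S, flip to black, move to (5,8). |black|=4
Step 3: on WHITE (5,8): turn R to W, flip to black, move to (5,7). |black|=5
Step 4: on WHITE (5,7): turn R to N, flip to black, move to (4,7). |black|=6
Step 5: on WHITE (4,7): turn R to E, flip to black, move to (4,8). |black|=7
Step 6: on BLACK (4,8): turn L to N, flip to white, move to (3,8). |black|=6
Step 7: on WHITE (3,8): turn R to E, flip to black, move to (3,9). |black|=7

Answer: 3 9 E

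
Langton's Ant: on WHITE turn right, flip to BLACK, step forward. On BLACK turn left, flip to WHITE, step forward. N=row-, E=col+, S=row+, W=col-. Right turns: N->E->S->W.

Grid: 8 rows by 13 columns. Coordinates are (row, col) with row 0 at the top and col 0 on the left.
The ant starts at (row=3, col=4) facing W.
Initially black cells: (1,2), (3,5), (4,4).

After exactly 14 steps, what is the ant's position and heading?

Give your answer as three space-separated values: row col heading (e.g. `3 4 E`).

Answer: 2 5 W

Derivation:
Step 1: on WHITE (3,4): turn R to N, flip to black, move to (2,4). |black|=4
Step 2: on WHITE (2,4): turn R to E, flip to black, move to (2,5). |black|=5
Step 3: on WHITE (2,5): turn R to S, flip to black, move to (3,5). |black|=6
Step 4: on BLACK (3,5): turn L to E, flip to white, move to (3,6). |black|=5
Step 5: on WHITE (3,6): turn R to S, flip to black, move to (4,6). |black|=6
Step 6: on WHITE (4,6): turn R to W, flip to black, move to (4,5). |black|=7
Step 7: on WHITE (4,5): turn R to N, flip to black, move to (3,5). |black|=8
Step 8: on WHITE (3,5): turn R to E, flip to black, move to (3,6). |black|=9
Step 9: on BLACK (3,6): turn L to N, flip to white, move to (2,6). |black|=8
Step 10: on WHITE (2,6): turn R to E, flip to black, move to (2,7). |black|=9
Step 11: on WHITE (2,7): turn R to S, flip to black, move to (3,7). |black|=10
Step 12: on WHITE (3,7): turn R to W, flip to black, move to (3,6). |black|=11
Step 13: on WHITE (3,6): turn R to N, flip to black, move to (2,6). |black|=12
Step 14: on BLACK (2,6): turn L to W, flip to white, move to (2,5). |black|=11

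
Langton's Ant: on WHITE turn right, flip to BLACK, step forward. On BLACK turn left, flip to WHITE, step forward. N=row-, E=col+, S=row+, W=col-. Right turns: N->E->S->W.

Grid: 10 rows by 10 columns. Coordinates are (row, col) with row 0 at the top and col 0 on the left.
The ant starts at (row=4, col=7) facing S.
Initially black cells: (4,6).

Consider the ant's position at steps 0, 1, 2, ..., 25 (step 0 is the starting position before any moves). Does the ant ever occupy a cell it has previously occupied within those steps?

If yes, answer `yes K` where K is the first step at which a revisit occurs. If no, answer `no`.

Step 1: on WHITE (4,7): turn R to W, flip to black, move to (4,6). |black|=2 — new cell
Step 2: on BLACK (4,6): turn L to S, flip to white, move to (5,6). |black|=1 — new cell
Step 3: on WHITE (5,6): turn R to W, flip to black, move to (5,5). |black|=2 — new cell
Step 4: on WHITE (5,5): turn R to N, flip to black, move to (4,5). |black|=3 — new cell
Step 5: on WHITE (4,5): turn R to E, flip to black, move to (4,6). |black|=4 — REVISIT

Answer: yes 5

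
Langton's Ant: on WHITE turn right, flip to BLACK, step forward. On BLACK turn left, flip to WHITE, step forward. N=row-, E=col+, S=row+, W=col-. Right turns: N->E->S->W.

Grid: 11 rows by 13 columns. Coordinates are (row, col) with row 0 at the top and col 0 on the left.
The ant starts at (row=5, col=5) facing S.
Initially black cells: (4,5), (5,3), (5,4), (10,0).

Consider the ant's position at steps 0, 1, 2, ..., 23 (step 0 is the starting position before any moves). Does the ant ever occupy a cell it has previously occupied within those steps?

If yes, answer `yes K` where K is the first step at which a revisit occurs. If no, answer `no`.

Step 1: on WHITE (5,5): turn R to W, flip to black, move to (5,4). |black|=5 — new cell
Step 2: on BLACK (5,4): turn L to S, flip to white, move to (6,4). |black|=4 — new cell
Step 3: on WHITE (6,4): turn R to W, flip to black, move to (6,3). |black|=5 — new cell
Step 4: on WHITE (6,3): turn R to N, flip to black, move to (5,3). |black|=6 — new cell
Step 5: on BLACK (5,3): turn L to W, flip to white, move to (5,2). |black|=5 — new cell
Step 6: on WHITE (5,2): turn R to N, flip to black, move to (4,2). |black|=6 — new cell
Step 7: on WHITE (4,2): turn R to E, flip to black, move to (4,3). |black|=7 — new cell
Step 8: on WHITE (4,3): turn R to S, flip to black, move to (5,3). |black|=8 — REVISIT

Answer: yes 8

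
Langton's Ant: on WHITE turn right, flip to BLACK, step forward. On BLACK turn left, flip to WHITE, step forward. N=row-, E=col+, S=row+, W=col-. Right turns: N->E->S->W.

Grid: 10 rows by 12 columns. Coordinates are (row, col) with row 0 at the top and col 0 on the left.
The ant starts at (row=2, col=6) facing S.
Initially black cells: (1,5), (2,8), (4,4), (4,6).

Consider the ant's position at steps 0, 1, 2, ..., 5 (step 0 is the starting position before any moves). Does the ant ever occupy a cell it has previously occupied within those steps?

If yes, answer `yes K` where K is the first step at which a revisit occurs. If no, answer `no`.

Answer: no

Derivation:
Step 1: on WHITE (2,6): turn R to W, flip to black, move to (2,5). |black|=5 — new cell
Step 2: on WHITE (2,5): turn R to N, flip to black, move to (1,5). |black|=6 — new cell
Step 3: on BLACK (1,5): turn L to W, flip to white, move to (1,4). |black|=5 — new cell
Step 4: on WHITE (1,4): turn R to N, flip to black, move to (0,4). |black|=6 — new cell
Step 5: on WHITE (0,4): turn R to E, flip to black, move to (0,5). |black|=7 — new cell
No revisit within 5 steps.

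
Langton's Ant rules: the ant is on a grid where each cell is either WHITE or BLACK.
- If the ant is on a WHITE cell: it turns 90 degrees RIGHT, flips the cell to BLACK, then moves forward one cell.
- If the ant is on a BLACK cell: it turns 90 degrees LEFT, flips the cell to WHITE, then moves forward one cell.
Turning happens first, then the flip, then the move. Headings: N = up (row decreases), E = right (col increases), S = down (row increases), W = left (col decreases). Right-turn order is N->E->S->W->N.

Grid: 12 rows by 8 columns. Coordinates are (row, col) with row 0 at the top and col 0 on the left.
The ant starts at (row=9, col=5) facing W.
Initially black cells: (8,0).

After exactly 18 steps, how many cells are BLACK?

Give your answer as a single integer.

Answer: 7

Derivation:
Step 1: on WHITE (9,5): turn R to N, flip to black, move to (8,5). |black|=2
Step 2: on WHITE (8,5): turn R to E, flip to black, move to (8,6). |black|=3
Step 3: on WHITE (8,6): turn R to S, flip to black, move to (9,6). |black|=4
Step 4: on WHITE (9,6): turn R to W, flip to black, move to (9,5). |black|=5
Step 5: on BLACK (9,5): turn L to S, flip to white, move to (10,5). |black|=4
Step 6: on WHITE (10,5): turn R to W, flip to black, move to (10,4). |black|=5
Step 7: on WHITE (10,4): turn R to N, flip to black, move to (9,4). |black|=6
Step 8: on WHITE (9,4): turn R to E, flip to black, move to (9,5). |black|=7
Step 9: on WHITE (9,5): turn R to S, flip to black, move to (10,5). |black|=8
Step 10: on BLACK (10,5): turn L to E, flip to white, move to (10,6). |black|=7
Step 11: on WHITE (10,6): turn R to S, flip to black, move to (11,6). |black|=8
Step 12: on WHITE (11,6): turn R to W, flip to black, move to (11,5). |black|=9
Step 13: on WHITE (11,5): turn R to N, flip to black, move to (10,5). |black|=10
Step 14: on WHITE (10,5): turn R to E, flip to black, move to (10,6). |black|=11
Step 15: on BLACK (10,6): turn L to N, flip to white, move to (9,6). |black|=10
Step 16: on BLACK (9,6): turn L to W, flip to white, move to (9,5). |black|=9
Step 17: on BLACK (9,5): turn L to S, flip to white, move to (10,5). |black|=8
Step 18: on BLACK (10,5): turn L to E, flip to white, move to (10,6). |black|=7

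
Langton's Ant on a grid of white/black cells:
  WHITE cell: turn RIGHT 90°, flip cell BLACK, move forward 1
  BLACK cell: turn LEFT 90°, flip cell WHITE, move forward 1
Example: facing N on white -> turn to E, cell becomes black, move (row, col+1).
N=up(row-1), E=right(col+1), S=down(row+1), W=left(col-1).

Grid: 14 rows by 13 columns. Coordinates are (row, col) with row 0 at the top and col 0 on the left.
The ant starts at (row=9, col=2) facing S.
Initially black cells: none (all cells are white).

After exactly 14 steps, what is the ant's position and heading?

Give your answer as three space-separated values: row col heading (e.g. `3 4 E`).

Step 1: on WHITE (9,2): turn R to W, flip to black, move to (9,1). |black|=1
Step 2: on WHITE (9,1): turn R to N, flip to black, move to (8,1). |black|=2
Step 3: on WHITE (8,1): turn R to E, flip to black, move to (8,2). |black|=3
Step 4: on WHITE (8,2): turn R to S, flip to black, move to (9,2). |black|=4
Step 5: on BLACK (9,2): turn L to E, flip to white, move to (9,3). |black|=3
Step 6: on WHITE (9,3): turn R to S, flip to black, move to (10,3). |black|=4
Step 7: on WHITE (10,3): turn R to W, flip to black, move to (10,2). |black|=5
Step 8: on WHITE (10,2): turn R to N, flip to black, move to (9,2). |black|=6
Step 9: on WHITE (9,2): turn R to E, flip to black, move to (9,3). |black|=7
Step 10: on BLACK (9,3): turn L to N, flip to white, move to (8,3). |black|=6
Step 11: on WHITE (8,3): turn R to E, flip to black, move to (8,4). |black|=7
Step 12: on WHITE (8,4): turn R to S, flip to black, move to (9,4). |black|=8
Step 13: on WHITE (9,4): turn R to W, flip to black, move to (9,3). |black|=9
Step 14: on WHITE (9,3): turn R to N, flip to black, move to (8,3). |black|=10

Answer: 8 3 N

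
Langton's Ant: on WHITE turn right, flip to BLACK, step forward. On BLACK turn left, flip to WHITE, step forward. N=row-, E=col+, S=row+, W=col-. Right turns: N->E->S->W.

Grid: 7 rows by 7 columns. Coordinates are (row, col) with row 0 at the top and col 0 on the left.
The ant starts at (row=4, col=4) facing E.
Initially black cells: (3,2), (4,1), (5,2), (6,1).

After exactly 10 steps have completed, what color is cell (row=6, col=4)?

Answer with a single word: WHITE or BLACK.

Step 1: on WHITE (4,4): turn R to S, flip to black, move to (5,4). |black|=5
Step 2: on WHITE (5,4): turn R to W, flip to black, move to (5,3). |black|=6
Step 3: on WHITE (5,3): turn R to N, flip to black, move to (4,3). |black|=7
Step 4: on WHITE (4,3): turn R to E, flip to black, move to (4,4). |black|=8
Step 5: on BLACK (4,4): turn L to N, flip to white, move to (3,4). |black|=7
Step 6: on WHITE (3,4): turn R to E, flip to black, move to (3,5). |black|=8
Step 7: on WHITE (3,5): turn R to S, flip to black, move to (4,5). |black|=9
Step 8: on WHITE (4,5): turn R to W, flip to black, move to (4,4). |black|=10
Step 9: on WHITE (4,4): turn R to N, flip to black, move to (3,4). |black|=11
Step 10: on BLACK (3,4): turn L to W, flip to white, move to (3,3). |black|=10

Answer: WHITE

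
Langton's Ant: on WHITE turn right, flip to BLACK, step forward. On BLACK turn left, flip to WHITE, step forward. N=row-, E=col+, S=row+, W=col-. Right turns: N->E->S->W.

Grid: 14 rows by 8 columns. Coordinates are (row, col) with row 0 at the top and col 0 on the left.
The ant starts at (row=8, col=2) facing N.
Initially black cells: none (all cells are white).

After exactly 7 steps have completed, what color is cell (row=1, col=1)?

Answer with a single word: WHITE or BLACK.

Answer: WHITE

Derivation:
Step 1: on WHITE (8,2): turn R to E, flip to black, move to (8,3). |black|=1
Step 2: on WHITE (8,3): turn R to S, flip to black, move to (9,3). |black|=2
Step 3: on WHITE (9,3): turn R to W, flip to black, move to (9,2). |black|=3
Step 4: on WHITE (9,2): turn R to N, flip to black, move to (8,2). |black|=4
Step 5: on BLACK (8,2): turn L to W, flip to white, move to (8,1). |black|=3
Step 6: on WHITE (8,1): turn R to N, flip to black, move to (7,1). |black|=4
Step 7: on WHITE (7,1): turn R to E, flip to black, move to (7,2). |black|=5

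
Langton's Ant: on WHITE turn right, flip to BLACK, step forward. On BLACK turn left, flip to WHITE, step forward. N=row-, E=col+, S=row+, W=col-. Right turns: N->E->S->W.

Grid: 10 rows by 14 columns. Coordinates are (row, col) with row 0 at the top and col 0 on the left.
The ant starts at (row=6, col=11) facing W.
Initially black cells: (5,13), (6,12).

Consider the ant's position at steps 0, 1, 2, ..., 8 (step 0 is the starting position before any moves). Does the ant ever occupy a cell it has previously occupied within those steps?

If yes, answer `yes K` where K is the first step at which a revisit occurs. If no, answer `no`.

Answer: yes 7

Derivation:
Step 1: on WHITE (6,11): turn R to N, flip to black, move to (5,11). |black|=3 — new cell
Step 2: on WHITE (5,11): turn R to E, flip to black, move to (5,12). |black|=4 — new cell
Step 3: on WHITE (5,12): turn R to S, flip to black, move to (6,12). |black|=5 — new cell
Step 4: on BLACK (6,12): turn L to E, flip to white, move to (6,13). |black|=4 — new cell
Step 5: on WHITE (6,13): turn R to S, flip to black, move to (7,13). |black|=5 — new cell
Step 6: on WHITE (7,13): turn R to W, flip to black, move to (7,12). |black|=6 — new cell
Step 7: on WHITE (7,12): turn R to N, flip to black, move to (6,12). |black|=7 — REVISIT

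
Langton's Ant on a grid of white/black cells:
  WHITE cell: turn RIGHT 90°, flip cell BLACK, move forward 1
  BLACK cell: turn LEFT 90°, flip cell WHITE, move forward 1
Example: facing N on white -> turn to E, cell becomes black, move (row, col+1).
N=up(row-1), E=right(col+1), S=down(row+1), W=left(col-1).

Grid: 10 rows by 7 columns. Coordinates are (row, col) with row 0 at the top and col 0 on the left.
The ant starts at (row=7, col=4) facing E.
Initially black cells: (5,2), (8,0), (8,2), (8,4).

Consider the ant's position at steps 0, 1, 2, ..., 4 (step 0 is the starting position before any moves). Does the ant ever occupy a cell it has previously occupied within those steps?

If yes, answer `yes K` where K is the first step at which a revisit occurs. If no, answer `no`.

Answer: no

Derivation:
Step 1: on WHITE (7,4): turn R to S, flip to black, move to (8,4). |black|=5 — new cell
Step 2: on BLACK (8,4): turn L to E, flip to white, move to (8,5). |black|=4 — new cell
Step 3: on WHITE (8,5): turn R to S, flip to black, move to (9,5). |black|=5 — new cell
Step 4: on WHITE (9,5): turn R to W, flip to black, move to (9,4). |black|=6 — new cell
No revisit within 4 steps.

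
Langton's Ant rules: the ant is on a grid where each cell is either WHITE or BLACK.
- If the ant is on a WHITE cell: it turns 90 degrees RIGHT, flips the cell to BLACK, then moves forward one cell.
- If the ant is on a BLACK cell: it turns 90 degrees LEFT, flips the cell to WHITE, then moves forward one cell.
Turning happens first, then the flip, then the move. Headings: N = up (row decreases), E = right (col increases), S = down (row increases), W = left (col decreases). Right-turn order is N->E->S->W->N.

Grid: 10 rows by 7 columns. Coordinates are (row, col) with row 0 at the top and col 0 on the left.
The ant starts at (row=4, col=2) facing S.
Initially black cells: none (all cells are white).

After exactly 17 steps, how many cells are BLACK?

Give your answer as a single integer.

Step 1: on WHITE (4,2): turn R to W, flip to black, move to (4,1). |black|=1
Step 2: on WHITE (4,1): turn R to N, flip to black, move to (3,1). |black|=2
Step 3: on WHITE (3,1): turn R to E, flip to black, move to (3,2). |black|=3
Step 4: on WHITE (3,2): turn R to S, flip to black, move to (4,2). |black|=4
Step 5: on BLACK (4,2): turn L to E, flip to white, move to (4,3). |black|=3
Step 6: on WHITE (4,3): turn R to S, flip to black, move to (5,3). |black|=4
Step 7: on WHITE (5,3): turn R to W, flip to black, move to (5,2). |black|=5
Step 8: on WHITE (5,2): turn R to N, flip to black, move to (4,2). |black|=6
Step 9: on WHITE (4,2): turn R to E, flip to black, move to (4,3). |black|=7
Step 10: on BLACK (4,3): turn L to N, flip to white, move to (3,3). |black|=6
Step 11: on WHITE (3,3): turn R to E, flip to black, move to (3,4). |black|=7
Step 12: on WHITE (3,4): turn R to S, flip to black, move to (4,4). |black|=8
Step 13: on WHITE (4,4): turn R to W, flip to black, move to (4,3). |black|=9
Step 14: on WHITE (4,3): turn R to N, flip to black, move to (3,3). |black|=10
Step 15: on BLACK (3,3): turn L to W, flip to white, move to (3,2). |black|=9
Step 16: on BLACK (3,2): turn L to S, flip to white, move to (4,2). |black|=8
Step 17: on BLACK (4,2): turn L to E, flip to white, move to (4,3). |black|=7

Answer: 7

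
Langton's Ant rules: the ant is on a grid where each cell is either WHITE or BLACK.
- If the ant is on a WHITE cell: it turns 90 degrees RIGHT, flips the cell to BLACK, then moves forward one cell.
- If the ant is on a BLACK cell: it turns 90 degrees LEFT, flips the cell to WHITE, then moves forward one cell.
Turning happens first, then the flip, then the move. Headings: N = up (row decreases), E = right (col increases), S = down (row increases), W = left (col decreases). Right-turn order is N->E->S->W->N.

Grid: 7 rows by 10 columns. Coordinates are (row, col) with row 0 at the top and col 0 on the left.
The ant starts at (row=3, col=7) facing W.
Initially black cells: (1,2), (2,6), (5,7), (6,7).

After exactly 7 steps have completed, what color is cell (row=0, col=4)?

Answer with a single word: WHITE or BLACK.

Answer: WHITE

Derivation:
Step 1: on WHITE (3,7): turn R to N, flip to black, move to (2,7). |black|=5
Step 2: on WHITE (2,7): turn R to E, flip to black, move to (2,8). |black|=6
Step 3: on WHITE (2,8): turn R to S, flip to black, move to (3,8). |black|=7
Step 4: on WHITE (3,8): turn R to W, flip to black, move to (3,7). |black|=8
Step 5: on BLACK (3,7): turn L to S, flip to white, move to (4,7). |black|=7
Step 6: on WHITE (4,7): turn R to W, flip to black, move to (4,6). |black|=8
Step 7: on WHITE (4,6): turn R to N, flip to black, move to (3,6). |black|=9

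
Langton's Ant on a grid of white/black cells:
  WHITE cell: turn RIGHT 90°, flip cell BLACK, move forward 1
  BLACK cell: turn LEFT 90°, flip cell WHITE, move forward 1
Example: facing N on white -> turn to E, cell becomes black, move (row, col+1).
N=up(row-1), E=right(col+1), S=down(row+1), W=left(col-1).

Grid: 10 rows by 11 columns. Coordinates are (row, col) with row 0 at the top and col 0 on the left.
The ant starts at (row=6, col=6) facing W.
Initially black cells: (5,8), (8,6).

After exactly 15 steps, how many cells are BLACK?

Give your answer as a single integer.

Step 1: on WHITE (6,6): turn R to N, flip to black, move to (5,6). |black|=3
Step 2: on WHITE (5,6): turn R to E, flip to black, move to (5,7). |black|=4
Step 3: on WHITE (5,7): turn R to S, flip to black, move to (6,7). |black|=5
Step 4: on WHITE (6,7): turn R to W, flip to black, move to (6,6). |black|=6
Step 5: on BLACK (6,6): turn L to S, flip to white, move to (7,6). |black|=5
Step 6: on WHITE (7,6): turn R to W, flip to black, move to (7,5). |black|=6
Step 7: on WHITE (7,5): turn R to N, flip to black, move to (6,5). |black|=7
Step 8: on WHITE (6,5): turn R to E, flip to black, move to (6,6). |black|=8
Step 9: on WHITE (6,6): turn R to S, flip to black, move to (7,6). |black|=9
Step 10: on BLACK (7,6): turn L to E, flip to white, move to (7,7). |black|=8
Step 11: on WHITE (7,7): turn R to S, flip to black, move to (8,7). |black|=9
Step 12: on WHITE (8,7): turn R to W, flip to black, move to (8,6). |black|=10
Step 13: on BLACK (8,6): turn L to S, flip to white, move to (9,6). |black|=9
Step 14: on WHITE (9,6): turn R to W, flip to black, move to (9,5). |black|=10
Step 15: on WHITE (9,5): turn R to N, flip to black, move to (8,5). |black|=11

Answer: 11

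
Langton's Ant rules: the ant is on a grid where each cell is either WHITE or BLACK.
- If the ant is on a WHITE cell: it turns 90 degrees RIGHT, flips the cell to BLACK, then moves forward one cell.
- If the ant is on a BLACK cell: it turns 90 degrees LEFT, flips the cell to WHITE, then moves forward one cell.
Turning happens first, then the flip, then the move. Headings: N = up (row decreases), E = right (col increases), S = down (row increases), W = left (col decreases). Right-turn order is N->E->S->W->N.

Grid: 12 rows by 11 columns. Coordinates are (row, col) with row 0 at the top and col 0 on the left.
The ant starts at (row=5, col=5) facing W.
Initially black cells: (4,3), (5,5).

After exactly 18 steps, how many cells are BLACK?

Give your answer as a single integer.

Step 1: on BLACK (5,5): turn L to S, flip to white, move to (6,5). |black|=1
Step 2: on WHITE (6,5): turn R to W, flip to black, move to (6,4). |black|=2
Step 3: on WHITE (6,4): turn R to N, flip to black, move to (5,4). |black|=3
Step 4: on WHITE (5,4): turn R to E, flip to black, move to (5,5). |black|=4
Step 5: on WHITE (5,5): turn R to S, flip to black, move to (6,5). |black|=5
Step 6: on BLACK (6,5): turn L to E, flip to white, move to (6,6). |black|=4
Step 7: on WHITE (6,6): turn R to S, flip to black, move to (7,6). |black|=5
Step 8: on WHITE (7,6): turn R to W, flip to black, move to (7,5). |black|=6
Step 9: on WHITE (7,5): turn R to N, flip to black, move to (6,5). |black|=7
Step 10: on WHITE (6,5): turn R to E, flip to black, move to (6,6). |black|=8
Step 11: on BLACK (6,6): turn L to N, flip to white, move to (5,6). |black|=7
Step 12: on WHITE (5,6): turn R to E, flip to black, move to (5,7). |black|=8
Step 13: on WHITE (5,7): turn R to S, flip to black, move to (6,7). |black|=9
Step 14: on WHITE (6,7): turn R to W, flip to black, move to (6,6). |black|=10
Step 15: on WHITE (6,6): turn R to N, flip to black, move to (5,6). |black|=11
Step 16: on BLACK (5,6): turn L to W, flip to white, move to (5,5). |black|=10
Step 17: on BLACK (5,5): turn L to S, flip to white, move to (6,5). |black|=9
Step 18: on BLACK (6,5): turn L to E, flip to white, move to (6,6). |black|=8

Answer: 8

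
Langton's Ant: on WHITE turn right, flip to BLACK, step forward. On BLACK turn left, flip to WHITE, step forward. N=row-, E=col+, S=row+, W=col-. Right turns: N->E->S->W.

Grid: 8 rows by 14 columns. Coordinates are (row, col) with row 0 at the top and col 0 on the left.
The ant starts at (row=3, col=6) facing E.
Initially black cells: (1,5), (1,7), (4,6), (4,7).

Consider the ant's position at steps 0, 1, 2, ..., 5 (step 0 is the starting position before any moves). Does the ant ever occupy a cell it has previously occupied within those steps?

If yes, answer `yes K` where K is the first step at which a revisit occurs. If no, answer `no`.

Answer: no

Derivation:
Step 1: on WHITE (3,6): turn R to S, flip to black, move to (4,6). |black|=5 — new cell
Step 2: on BLACK (4,6): turn L to E, flip to white, move to (4,7). |black|=4 — new cell
Step 3: on BLACK (4,7): turn L to N, flip to white, move to (3,7). |black|=3 — new cell
Step 4: on WHITE (3,7): turn R to E, flip to black, move to (3,8). |black|=4 — new cell
Step 5: on WHITE (3,8): turn R to S, flip to black, move to (4,8). |black|=5 — new cell
No revisit within 5 steps.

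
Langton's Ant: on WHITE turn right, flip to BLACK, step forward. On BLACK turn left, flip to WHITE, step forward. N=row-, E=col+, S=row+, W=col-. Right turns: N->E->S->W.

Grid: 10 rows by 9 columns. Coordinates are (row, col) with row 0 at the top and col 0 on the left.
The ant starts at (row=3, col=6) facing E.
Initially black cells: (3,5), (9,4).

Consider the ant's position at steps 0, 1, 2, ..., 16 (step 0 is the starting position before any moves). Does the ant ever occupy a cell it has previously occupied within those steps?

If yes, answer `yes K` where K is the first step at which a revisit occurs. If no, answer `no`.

Answer: yes 7

Derivation:
Step 1: on WHITE (3,6): turn R to S, flip to black, move to (4,6). |black|=3 — new cell
Step 2: on WHITE (4,6): turn R to W, flip to black, move to (4,5). |black|=4 — new cell
Step 3: on WHITE (4,5): turn R to N, flip to black, move to (3,5). |black|=5 — new cell
Step 4: on BLACK (3,5): turn L to W, flip to white, move to (3,4). |black|=4 — new cell
Step 5: on WHITE (3,4): turn R to N, flip to black, move to (2,4). |black|=5 — new cell
Step 6: on WHITE (2,4): turn R to E, flip to black, move to (2,5). |black|=6 — new cell
Step 7: on WHITE (2,5): turn R to S, flip to black, move to (3,5). |black|=7 — REVISIT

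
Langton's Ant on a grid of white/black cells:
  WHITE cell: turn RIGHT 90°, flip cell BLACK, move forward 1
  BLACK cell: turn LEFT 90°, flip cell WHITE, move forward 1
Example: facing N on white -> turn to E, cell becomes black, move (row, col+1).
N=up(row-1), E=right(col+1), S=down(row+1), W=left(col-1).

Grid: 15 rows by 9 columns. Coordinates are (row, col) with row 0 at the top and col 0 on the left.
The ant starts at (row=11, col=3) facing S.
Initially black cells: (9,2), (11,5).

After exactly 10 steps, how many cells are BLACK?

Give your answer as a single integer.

Step 1: on WHITE (11,3): turn R to W, flip to black, move to (11,2). |black|=3
Step 2: on WHITE (11,2): turn R to N, flip to black, move to (10,2). |black|=4
Step 3: on WHITE (10,2): turn R to E, flip to black, move to (10,3). |black|=5
Step 4: on WHITE (10,3): turn R to S, flip to black, move to (11,3). |black|=6
Step 5: on BLACK (11,3): turn L to E, flip to white, move to (11,4). |black|=5
Step 6: on WHITE (11,4): turn R to S, flip to black, move to (12,4). |black|=6
Step 7: on WHITE (12,4): turn R to W, flip to black, move to (12,3). |black|=7
Step 8: on WHITE (12,3): turn R to N, flip to black, move to (11,3). |black|=8
Step 9: on WHITE (11,3): turn R to E, flip to black, move to (11,4). |black|=9
Step 10: on BLACK (11,4): turn L to N, flip to white, move to (10,4). |black|=8

Answer: 8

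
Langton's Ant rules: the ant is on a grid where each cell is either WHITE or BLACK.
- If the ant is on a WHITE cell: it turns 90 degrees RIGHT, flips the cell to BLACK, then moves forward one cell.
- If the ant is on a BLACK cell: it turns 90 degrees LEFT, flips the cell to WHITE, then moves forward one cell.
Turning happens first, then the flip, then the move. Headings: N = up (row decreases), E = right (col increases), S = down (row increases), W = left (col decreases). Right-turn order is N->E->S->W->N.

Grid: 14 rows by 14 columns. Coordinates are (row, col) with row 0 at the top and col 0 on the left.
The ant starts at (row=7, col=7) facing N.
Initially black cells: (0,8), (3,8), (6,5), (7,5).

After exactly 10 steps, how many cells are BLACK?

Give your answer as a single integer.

Step 1: on WHITE (7,7): turn R to E, flip to black, move to (7,8). |black|=5
Step 2: on WHITE (7,8): turn R to S, flip to black, move to (8,8). |black|=6
Step 3: on WHITE (8,8): turn R to W, flip to black, move to (8,7). |black|=7
Step 4: on WHITE (8,7): turn R to N, flip to black, move to (7,7). |black|=8
Step 5: on BLACK (7,7): turn L to W, flip to white, move to (7,6). |black|=7
Step 6: on WHITE (7,6): turn R to N, flip to black, move to (6,6). |black|=8
Step 7: on WHITE (6,6): turn R to E, flip to black, move to (6,7). |black|=9
Step 8: on WHITE (6,7): turn R to S, flip to black, move to (7,7). |black|=10
Step 9: on WHITE (7,7): turn R to W, flip to black, move to (7,6). |black|=11
Step 10: on BLACK (7,6): turn L to S, flip to white, move to (8,6). |black|=10

Answer: 10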